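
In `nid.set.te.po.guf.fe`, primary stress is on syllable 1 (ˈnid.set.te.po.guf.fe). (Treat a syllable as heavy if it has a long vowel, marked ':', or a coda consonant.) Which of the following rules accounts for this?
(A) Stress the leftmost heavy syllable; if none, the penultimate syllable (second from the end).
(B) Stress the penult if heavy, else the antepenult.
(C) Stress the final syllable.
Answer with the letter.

A

Rule A → syllable 1 ✓.
Rule B → syllable 5 (observed: 1).
Rule C → syllable 6 (observed: 1).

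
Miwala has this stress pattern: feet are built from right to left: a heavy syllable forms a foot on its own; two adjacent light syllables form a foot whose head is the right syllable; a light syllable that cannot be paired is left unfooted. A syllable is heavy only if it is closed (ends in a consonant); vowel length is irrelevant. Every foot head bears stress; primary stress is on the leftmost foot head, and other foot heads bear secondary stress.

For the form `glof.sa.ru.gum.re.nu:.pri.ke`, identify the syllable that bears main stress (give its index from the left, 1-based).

Weights: 1 glof H, 2 sa L, 3 ru L, 4 gum H, 5 re L, 6 nu: L, 7 pri L, 8 ke L.
Parse right to left (heavy = foot alone; LL = one foot; stranded L unfooted): (ˈglof) (sa.ˈru) (ˈgum) (re.ˈnu:) (pri.ˈke).
Foot heads: 1, 3, 4, 6, 8.
Primary stress on the leftmost head = syllable 1.
Primary stress: syllable 1 → ˈglof.sa.ru.gum.re.nu:.pri.ke.

1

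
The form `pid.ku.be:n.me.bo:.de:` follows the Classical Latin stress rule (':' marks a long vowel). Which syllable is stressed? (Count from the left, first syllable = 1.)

5

Classical Latin: stress the penult if heavy (long vowel or closed), else the antepenult.
Weights: 4 me L, 5 bo: H, 6 de: H.
The penult (syllable 5, bo:) is heavy, so it takes stress.
Stress on syllable 5: pid.ku.be:n.me.ˈbo:.de:.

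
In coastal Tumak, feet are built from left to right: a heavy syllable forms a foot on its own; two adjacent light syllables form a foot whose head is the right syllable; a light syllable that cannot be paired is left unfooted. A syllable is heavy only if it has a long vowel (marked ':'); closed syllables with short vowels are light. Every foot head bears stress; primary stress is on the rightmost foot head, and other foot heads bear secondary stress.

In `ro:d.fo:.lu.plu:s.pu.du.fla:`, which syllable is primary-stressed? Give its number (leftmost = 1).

7

Weights: 1 ro:d H, 2 fo: H, 3 lu L, 4 plu:s H, 5 pu L, 6 du L, 7 fla: H.
Parse left to right (heavy = foot alone; LL = one foot; stranded L unfooted): (ˈro:d) (ˈfo:) lu (ˈplu:s) (pu.ˈdu) (ˈfla:).
Foot heads: 1, 2, 4, 6, 7.
Primary stress on the rightmost head = syllable 7.
Primary stress: syllable 7 → ro:d.fo:.lu.plu:s.pu.du.ˈfla:.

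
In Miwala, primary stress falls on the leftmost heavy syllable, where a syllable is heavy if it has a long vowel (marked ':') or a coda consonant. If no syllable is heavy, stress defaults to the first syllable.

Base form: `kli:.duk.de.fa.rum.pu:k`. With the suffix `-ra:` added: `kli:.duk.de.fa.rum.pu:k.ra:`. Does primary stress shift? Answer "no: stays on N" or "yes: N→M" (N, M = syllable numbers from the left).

Base `kli:.duk.de.fa.rum.pu:k` (6 syllables):
  Weights: 1 kli: H, 2 duk H, 3 de L, 4 fa L, 5 rum H, 6 pu:k H.
  Heavy syllables in the domain: 1, 2, 5, 6. The leftmost is syllable 1 (kli:).
  → primary stress on syllable 1.
Suffixed `kli:.duk.de.fa.rum.pu:k.ra:` (7 syllables):
  Weights: 1 kli: H, 2 duk H, 3 de L, 4 fa L, 5 rum H, 6 pu:k H, 7 ra: H.
  Heavy syllables in the domain: 1, 2, 5, 6, 7. The leftmost is syllable 1 (kli:).
  → primary stress on syllable 1.

no: stays on 1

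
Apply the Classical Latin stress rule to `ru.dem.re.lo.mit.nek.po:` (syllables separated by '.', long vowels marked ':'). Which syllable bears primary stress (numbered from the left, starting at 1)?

6

Classical Latin: stress the penult if heavy (long vowel or closed), else the antepenult.
Weights: 5 mit H, 6 nek H, 7 po: H.
The penult (syllable 6, nek) is heavy, so it takes stress.
Stress on syllable 6: ru.dem.re.lo.mit.ˈnek.po:.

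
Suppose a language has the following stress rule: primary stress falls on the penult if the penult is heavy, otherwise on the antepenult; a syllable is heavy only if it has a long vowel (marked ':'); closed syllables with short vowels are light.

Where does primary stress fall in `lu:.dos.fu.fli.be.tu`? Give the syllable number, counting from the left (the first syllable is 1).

4

Weights: 4 fli L, 5 be L, 6 tu L.
The penult (syllable 5, be) is light, so stress falls on the antepenult (syllable 4, fli).
Primary stress: syllable 4 → lu:.dos.fu.ˈfli.be.tu.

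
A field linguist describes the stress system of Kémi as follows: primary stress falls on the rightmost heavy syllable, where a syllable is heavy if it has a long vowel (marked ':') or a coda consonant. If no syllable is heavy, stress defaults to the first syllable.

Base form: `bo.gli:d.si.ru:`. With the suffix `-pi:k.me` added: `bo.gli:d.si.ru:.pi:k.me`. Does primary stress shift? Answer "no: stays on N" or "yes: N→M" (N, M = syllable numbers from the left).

yes: 4→5

Base `bo.gli:d.si.ru:` (4 syllables):
  Weights: 1 bo L, 2 gli:d H, 3 si L, 4 ru: H.
  Heavy syllables in the domain: 2, 4. The rightmost is syllable 4 (ru:).
  → primary stress on syllable 4.
Suffixed `bo.gli:d.si.ru:.pi:k.me` (6 syllables):
  Weights: 1 bo L, 2 gli:d H, 3 si L, 4 ru: H, 5 pi:k H, 6 me L.
  Heavy syllables in the domain: 2, 4, 5. The rightmost is syllable 5 (pi:k).
  → primary stress on syllable 5.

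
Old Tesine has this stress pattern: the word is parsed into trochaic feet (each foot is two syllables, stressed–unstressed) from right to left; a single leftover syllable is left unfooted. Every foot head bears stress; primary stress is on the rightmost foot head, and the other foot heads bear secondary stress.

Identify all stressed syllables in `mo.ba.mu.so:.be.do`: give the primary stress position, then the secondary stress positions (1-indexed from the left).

primary 5, secondary 1, 3

Parse right to left into trochaic (ˈσσ) feet: (ˈmo.ba) (ˈmu.so:) (ˈbe.do).
Foot heads (stressed positions): 1, 3, 5.
End Rule Rightmost: primary stress on the rightmost head = syllable 5.
Secondary stress on 1, 3: ˌmo.ba.ˌmu.so:.ˈbe.do.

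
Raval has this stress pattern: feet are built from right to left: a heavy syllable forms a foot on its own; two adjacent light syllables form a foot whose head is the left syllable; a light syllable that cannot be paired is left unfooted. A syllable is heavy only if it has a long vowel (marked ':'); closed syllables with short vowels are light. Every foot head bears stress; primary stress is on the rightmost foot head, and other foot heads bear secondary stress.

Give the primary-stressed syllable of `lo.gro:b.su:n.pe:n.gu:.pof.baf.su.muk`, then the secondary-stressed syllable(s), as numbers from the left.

primary 8, secondary 2, 3, 4, 5, 6

Weights: 1 lo L, 2 gro:b H, 3 su:n H, 4 pe:n H, 5 gu: H, 6 pof L, 7 baf L, 8 su L, 9 muk L.
Parse right to left (heavy = foot alone; LL = one foot; stranded L unfooted): lo (ˈgro:b) (ˈsu:n) (ˈpe:n) (ˈgu:) (ˈpof.baf) (ˈsu.muk).
Foot heads: 2, 3, 4, 5, 6, 8.
Primary stress on the rightmost head = syllable 8.
Secondary stress on 2, 3, 4, 5, 6: lo.ˌgro:b.ˌsu:n.ˌpe:n.ˌgu:.ˌpof.baf.ˈsu.muk.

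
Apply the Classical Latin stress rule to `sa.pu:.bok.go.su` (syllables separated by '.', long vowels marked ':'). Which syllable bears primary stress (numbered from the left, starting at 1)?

3

Classical Latin: stress the penult if heavy (long vowel or closed), else the antepenult.
Weights: 3 bok H, 4 go L, 5 su L.
The penult (syllable 4, go) is light, so stress falls on the antepenult (syllable 3, bok).
Stress on syllable 3: sa.pu:.ˈbok.go.su.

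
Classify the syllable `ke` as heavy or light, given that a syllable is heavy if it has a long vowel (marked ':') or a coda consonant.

`ke`: short vowel, open (no coda). Short vowel, open → light.

light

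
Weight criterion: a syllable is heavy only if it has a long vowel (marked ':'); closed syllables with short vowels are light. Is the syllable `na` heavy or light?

light

`na`: short vowel, open (no coda). Short vowel → light.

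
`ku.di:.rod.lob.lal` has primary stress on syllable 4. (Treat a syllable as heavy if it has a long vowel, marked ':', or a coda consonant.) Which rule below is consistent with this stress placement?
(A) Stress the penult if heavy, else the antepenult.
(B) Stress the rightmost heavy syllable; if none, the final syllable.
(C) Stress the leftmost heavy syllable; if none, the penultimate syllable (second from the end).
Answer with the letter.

A

Rule A → syllable 4 ✓.
Rule B → syllable 5 (observed: 4).
Rule C → syllable 2 (observed: 4).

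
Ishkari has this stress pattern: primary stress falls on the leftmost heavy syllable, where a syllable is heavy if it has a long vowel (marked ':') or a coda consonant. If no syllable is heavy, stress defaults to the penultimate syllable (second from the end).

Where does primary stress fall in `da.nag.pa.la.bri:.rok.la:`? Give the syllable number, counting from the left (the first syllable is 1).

Weights: 1 da L, 2 nag H, 3 pa L, 4 la L, 5 bri: H, 6 rok H, 7 la: H.
Heavy syllables in the domain: 2, 5, 6, 7. The leftmost is syllable 2 (nag).
Primary stress: syllable 2 → da.ˈnag.pa.la.bri:.rok.la:.

2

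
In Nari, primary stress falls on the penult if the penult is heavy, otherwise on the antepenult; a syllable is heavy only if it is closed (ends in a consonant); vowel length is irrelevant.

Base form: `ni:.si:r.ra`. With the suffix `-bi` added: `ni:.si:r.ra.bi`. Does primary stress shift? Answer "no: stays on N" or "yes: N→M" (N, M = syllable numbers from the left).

Base `ni:.si:r.ra` (3 syllables):
  Weights: 1 ni: L, 2 si:r H, 3 ra L.
  The penult (syllable 2, si:r) is heavy, so it takes stress.
  → primary stress on syllable 2.
Suffixed `ni:.si:r.ra.bi` (4 syllables):
  Weights: 2 si:r H, 3 ra L, 4 bi L.
  The penult (syllable 3, ra) is light, so stress falls on the antepenult (syllable 2, si:r).
  → primary stress on syllable 2.

no: stays on 2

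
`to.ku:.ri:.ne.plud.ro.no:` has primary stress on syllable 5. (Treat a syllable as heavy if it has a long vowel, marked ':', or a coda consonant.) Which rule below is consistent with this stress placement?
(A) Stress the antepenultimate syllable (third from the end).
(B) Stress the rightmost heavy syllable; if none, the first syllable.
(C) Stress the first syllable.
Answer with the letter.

A

Rule A → syllable 5 ✓.
Rule B → syllable 7 (observed: 5).
Rule C → syllable 1 (observed: 5).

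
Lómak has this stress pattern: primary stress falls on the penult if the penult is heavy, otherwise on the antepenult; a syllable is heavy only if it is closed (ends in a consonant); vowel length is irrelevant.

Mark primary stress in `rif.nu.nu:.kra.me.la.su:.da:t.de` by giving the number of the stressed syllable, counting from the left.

Weights: 7 su: L, 8 da:t H, 9 de L.
The penult (syllable 8, da:t) is heavy, so it takes stress.
Primary stress: syllable 8 → rif.nu.nu:.kra.me.la.su:.ˈda:t.de.

8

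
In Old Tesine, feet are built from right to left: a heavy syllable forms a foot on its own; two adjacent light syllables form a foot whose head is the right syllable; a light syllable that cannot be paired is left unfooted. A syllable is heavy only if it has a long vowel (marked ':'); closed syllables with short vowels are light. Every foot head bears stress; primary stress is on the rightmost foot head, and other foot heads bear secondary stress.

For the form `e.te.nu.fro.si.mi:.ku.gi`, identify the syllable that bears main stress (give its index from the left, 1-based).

8

Weights: 1 e L, 2 te L, 3 nu L, 4 fro L, 5 si L, 6 mi: H, 7 ku L, 8 gi L.
Parse right to left (heavy = foot alone; LL = one foot; stranded L unfooted): e (te.ˈnu) (fro.ˈsi) (ˈmi:) (ku.ˈgi).
Foot heads: 3, 5, 6, 8.
Primary stress on the rightmost head = syllable 8.
Primary stress: syllable 8 → e.te.nu.fro.si.mi:.ku.ˈgi.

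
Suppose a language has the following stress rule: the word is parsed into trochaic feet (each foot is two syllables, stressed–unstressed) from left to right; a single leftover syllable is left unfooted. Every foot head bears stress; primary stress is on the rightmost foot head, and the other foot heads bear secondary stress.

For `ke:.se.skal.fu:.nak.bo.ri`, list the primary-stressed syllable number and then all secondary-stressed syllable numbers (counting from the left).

primary 5, secondary 1, 3

Parse left to right into trochaic (ˈσσ) feet: (ˈke:.se) (ˈskal.fu:) (ˈnak.bo) ri. Syllable 7 is left unfooted.
Foot heads (stressed positions): 1, 3, 5.
End Rule Rightmost: primary stress on the rightmost head = syllable 5.
Secondary stress on 1, 3: ˌke:.se.ˌskal.fu:.ˈnak.bo.ri.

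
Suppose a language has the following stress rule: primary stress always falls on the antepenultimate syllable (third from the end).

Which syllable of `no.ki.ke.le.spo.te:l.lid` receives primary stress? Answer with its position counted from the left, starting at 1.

The word has 7 syllables; the antepenultimate syllable (third from the end) is syllable 5 (spo).
Primary stress: syllable 5 → no.ki.ke.le.ˈspo.te:l.lid.

5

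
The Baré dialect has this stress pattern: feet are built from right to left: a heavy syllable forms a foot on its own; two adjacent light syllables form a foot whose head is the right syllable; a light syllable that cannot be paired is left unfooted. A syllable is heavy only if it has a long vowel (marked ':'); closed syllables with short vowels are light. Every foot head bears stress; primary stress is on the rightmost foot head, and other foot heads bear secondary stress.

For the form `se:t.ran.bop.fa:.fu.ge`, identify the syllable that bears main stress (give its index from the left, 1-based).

6

Weights: 1 se:t H, 2 ran L, 3 bop L, 4 fa: H, 5 fu L, 6 ge L.
Parse right to left (heavy = foot alone; LL = one foot; stranded L unfooted): (ˈse:t) (ran.ˈbop) (ˈfa:) (fu.ˈge).
Foot heads: 1, 3, 4, 6.
Primary stress on the rightmost head = syllable 6.
Primary stress: syllable 6 → se:t.ran.bop.fa:.fu.ˈge.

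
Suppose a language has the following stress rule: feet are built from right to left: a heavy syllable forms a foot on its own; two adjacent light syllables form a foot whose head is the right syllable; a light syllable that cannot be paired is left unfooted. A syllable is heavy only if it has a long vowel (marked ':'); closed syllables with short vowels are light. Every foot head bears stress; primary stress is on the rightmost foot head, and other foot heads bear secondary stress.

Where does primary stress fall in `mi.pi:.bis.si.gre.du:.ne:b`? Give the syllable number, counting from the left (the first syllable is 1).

Weights: 1 mi L, 2 pi: H, 3 bis L, 4 si L, 5 gre L, 6 du: H, 7 ne:b H.
Parse right to left (heavy = foot alone; LL = one foot; stranded L unfooted): mi (ˈpi:) bis (si.ˈgre) (ˈdu:) (ˈne:b).
Foot heads: 2, 5, 6, 7.
Primary stress on the rightmost head = syllable 7.
Primary stress: syllable 7 → mi.pi:.bis.si.gre.du:.ˈne:b.

7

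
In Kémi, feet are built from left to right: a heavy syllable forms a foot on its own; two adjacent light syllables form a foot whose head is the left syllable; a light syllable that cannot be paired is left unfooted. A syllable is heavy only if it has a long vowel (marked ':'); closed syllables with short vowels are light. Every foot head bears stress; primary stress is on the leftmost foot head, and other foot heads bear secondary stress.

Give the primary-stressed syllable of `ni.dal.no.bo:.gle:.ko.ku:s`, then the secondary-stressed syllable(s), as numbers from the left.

Weights: 1 ni L, 2 dal L, 3 no L, 4 bo: H, 5 gle: H, 6 ko L, 7 ku:s H.
Parse left to right (heavy = foot alone; LL = one foot; stranded L unfooted): (ˈni.dal) no (ˈbo:) (ˈgle:) ko (ˈku:s).
Foot heads: 1, 4, 5, 7.
Primary stress on the leftmost head = syllable 1.
Secondary stress on 4, 5, 7: ˈni.dal.no.ˌbo:.ˌgle:.ko.ˌku:s.

primary 1, secondary 4, 5, 7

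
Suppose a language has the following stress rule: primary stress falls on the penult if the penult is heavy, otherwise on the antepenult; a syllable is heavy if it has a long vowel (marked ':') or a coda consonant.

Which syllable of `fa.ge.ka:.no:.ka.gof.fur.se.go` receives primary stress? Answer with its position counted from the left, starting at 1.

Weights: 7 fur H, 8 se L, 9 go L.
The penult (syllable 8, se) is light, so stress falls on the antepenult (syllable 7, fur).
Primary stress: syllable 7 → fa.ge.ka:.no:.ka.gof.ˈfur.se.go.

7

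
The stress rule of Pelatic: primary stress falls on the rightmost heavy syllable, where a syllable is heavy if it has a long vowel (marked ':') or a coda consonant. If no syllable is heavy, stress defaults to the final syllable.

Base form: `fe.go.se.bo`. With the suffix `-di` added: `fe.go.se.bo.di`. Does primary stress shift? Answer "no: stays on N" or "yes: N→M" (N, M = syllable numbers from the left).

yes: 4→5

Base `fe.go.se.bo` (4 syllables):
  Weights: 1 fe L, 2 go L, 3 se L, 4 bo L.
  No heavy syllable in the domain; default to the final syllable = syllable 4.
  → primary stress on syllable 4.
Suffixed `fe.go.se.bo.di` (5 syllables):
  Weights: 1 fe L, 2 go L, 3 se L, 4 bo L, 5 di L.
  No heavy syllable in the domain; default to the final syllable = syllable 5.
  → primary stress on syllable 5.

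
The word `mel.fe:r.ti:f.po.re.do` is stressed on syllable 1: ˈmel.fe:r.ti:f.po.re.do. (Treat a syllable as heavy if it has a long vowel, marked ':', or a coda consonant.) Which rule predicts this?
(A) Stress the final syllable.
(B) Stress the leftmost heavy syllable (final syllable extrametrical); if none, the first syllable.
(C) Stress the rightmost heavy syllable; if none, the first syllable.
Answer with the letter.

B

Rule A → syllable 6 (observed: 1).
Rule B → syllable 1 ✓.
Rule C → syllable 3 (observed: 1).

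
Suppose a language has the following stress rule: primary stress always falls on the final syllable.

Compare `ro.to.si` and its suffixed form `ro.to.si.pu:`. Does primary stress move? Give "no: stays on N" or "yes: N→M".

Base `ro.to.si` (3 syllables):
  The word has 3 syllables; the final syllable is syllable 3 (si).
  → primary stress on syllable 3.
Suffixed `ro.to.si.pu:` (4 syllables):
  The word has 4 syllables; the final syllable is syllable 4 (pu:).
  → primary stress on syllable 4.

yes: 3→4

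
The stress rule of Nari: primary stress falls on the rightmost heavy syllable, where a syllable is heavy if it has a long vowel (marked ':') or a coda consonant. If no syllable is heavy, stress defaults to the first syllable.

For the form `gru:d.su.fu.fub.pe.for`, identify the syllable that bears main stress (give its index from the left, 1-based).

Weights: 1 gru:d H, 2 su L, 3 fu L, 4 fub H, 5 pe L, 6 for H.
Heavy syllables in the domain: 1, 4, 6. The rightmost is syllable 6 (for).
Primary stress: syllable 6 → gru:d.su.fu.fub.pe.ˈfor.

6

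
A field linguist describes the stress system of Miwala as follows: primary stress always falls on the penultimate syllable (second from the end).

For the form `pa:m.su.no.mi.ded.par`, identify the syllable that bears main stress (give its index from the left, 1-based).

The word has 6 syllables; the penultimate syllable (second from the end) is syllable 5 (ded).
Primary stress: syllable 5 → pa:m.su.no.mi.ˈded.par.

5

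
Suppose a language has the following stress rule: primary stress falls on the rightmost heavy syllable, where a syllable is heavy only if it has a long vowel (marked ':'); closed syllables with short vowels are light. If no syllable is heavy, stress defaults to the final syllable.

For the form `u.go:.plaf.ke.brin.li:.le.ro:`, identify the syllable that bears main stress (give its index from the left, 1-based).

Weights: 1 u L, 2 go: H, 3 plaf L, 4 ke L, 5 brin L, 6 li: H, 7 le L, 8 ro: H.
Heavy syllables in the domain: 2, 6, 8. The rightmost is syllable 8 (ro:).
Primary stress: syllable 8 → u.go:.plaf.ke.brin.li:.le.ˈro:.

8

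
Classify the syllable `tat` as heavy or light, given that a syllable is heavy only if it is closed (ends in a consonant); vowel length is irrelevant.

`tat`: short vowel, closed (coda /t/). Closed (coda /t/) → heavy.

heavy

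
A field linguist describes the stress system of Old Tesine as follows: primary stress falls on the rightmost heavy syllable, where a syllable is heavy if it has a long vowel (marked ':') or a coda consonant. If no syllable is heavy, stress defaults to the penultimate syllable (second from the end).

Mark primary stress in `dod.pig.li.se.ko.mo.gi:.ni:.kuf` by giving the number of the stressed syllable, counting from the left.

9

Weights: 1 dod H, 2 pig H, 3 li L, 4 se L, 5 ko L, 6 mo L, 7 gi: H, 8 ni: H, 9 kuf H.
Heavy syllables in the domain: 1, 2, 7, 8, 9. The rightmost is syllable 9 (kuf).
Primary stress: syllable 9 → dod.pig.li.se.ko.mo.gi:.ni:.ˈkuf.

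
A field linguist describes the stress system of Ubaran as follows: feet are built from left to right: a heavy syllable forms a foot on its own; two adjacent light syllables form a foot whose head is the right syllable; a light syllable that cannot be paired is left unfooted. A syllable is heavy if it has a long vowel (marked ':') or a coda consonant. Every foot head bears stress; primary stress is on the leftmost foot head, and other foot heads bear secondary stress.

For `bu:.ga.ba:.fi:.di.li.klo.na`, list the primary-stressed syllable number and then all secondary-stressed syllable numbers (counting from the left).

primary 1, secondary 3, 4, 6, 8

Weights: 1 bu: H, 2 ga L, 3 ba: H, 4 fi: H, 5 di L, 6 li L, 7 klo L, 8 na L.
Parse left to right (heavy = foot alone; LL = one foot; stranded L unfooted): (ˈbu:) ga (ˈba:) (ˈfi:) (di.ˈli) (klo.ˈna).
Foot heads: 1, 3, 4, 6, 8.
Primary stress on the leftmost head = syllable 1.
Secondary stress on 3, 4, 6, 8: ˈbu:.ga.ˌba:.ˌfi:.di.ˌli.klo.ˌna.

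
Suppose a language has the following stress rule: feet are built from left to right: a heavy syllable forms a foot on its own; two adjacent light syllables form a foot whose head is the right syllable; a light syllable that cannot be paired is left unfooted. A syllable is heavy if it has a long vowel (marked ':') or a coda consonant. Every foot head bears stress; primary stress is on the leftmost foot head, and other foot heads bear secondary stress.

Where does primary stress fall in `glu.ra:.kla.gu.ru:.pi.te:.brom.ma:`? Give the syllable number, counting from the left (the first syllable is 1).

Weights: 1 glu L, 2 ra: H, 3 kla L, 4 gu L, 5 ru: H, 6 pi L, 7 te: H, 8 brom H, 9 ma: H.
Parse left to right (heavy = foot alone; LL = one foot; stranded L unfooted): glu (ˈra:) (kla.ˈgu) (ˈru:) pi (ˈte:) (ˈbrom) (ˈma:).
Foot heads: 2, 4, 5, 7, 8, 9.
Primary stress on the leftmost head = syllable 2.
Primary stress: syllable 2 → glu.ˈra:.kla.gu.ru:.pi.te:.brom.ma:.

2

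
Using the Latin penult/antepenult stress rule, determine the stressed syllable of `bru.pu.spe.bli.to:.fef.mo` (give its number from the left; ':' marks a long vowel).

6

Classical Latin: stress the penult if heavy (long vowel or closed), else the antepenult.
Weights: 5 to: H, 6 fef H, 7 mo L.
The penult (syllable 6, fef) is heavy, so it takes stress.
Stress on syllable 6: bru.pu.spe.bli.to:.ˈfef.mo.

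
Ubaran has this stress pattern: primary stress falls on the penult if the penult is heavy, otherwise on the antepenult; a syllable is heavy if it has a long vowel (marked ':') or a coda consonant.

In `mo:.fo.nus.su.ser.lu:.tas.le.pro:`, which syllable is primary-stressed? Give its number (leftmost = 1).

Weights: 7 tas H, 8 le L, 9 pro: H.
The penult (syllable 8, le) is light, so stress falls on the antepenult (syllable 7, tas).
Primary stress: syllable 7 → mo:.fo.nus.su.ser.lu:.ˈtas.le.pro:.

7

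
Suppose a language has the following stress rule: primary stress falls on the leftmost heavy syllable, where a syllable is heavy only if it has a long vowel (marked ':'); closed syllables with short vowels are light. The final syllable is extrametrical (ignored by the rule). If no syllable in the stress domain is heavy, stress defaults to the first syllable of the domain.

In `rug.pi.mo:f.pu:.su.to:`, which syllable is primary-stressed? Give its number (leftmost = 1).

The final syllable (6, to:) is extrametrical; the stress domain is syllables 1–5.
Weights: 1 rug L, 2 pi L, 3 mo:f H, 4 pu: H, 5 su L.
Heavy syllables in the domain: 3, 4. The leftmost is syllable 3 (mo:f).
Primary stress: syllable 3 → rug.pi.ˈmo:f.pu:.su.to:.

3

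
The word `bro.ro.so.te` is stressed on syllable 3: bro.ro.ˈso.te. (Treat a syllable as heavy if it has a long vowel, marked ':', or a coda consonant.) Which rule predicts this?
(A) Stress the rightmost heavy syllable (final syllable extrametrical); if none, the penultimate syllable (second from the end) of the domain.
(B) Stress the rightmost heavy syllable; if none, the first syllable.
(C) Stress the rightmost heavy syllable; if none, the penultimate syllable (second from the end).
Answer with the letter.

Rule A → syllable 2 (observed: 3).
Rule B → syllable 1 (observed: 3).
Rule C → syllable 3 ✓.

C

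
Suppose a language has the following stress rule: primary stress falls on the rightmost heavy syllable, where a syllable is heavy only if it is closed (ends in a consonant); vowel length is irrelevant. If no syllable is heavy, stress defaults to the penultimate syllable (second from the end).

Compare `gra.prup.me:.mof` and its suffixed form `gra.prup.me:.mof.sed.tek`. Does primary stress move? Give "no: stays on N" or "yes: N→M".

Base `gra.prup.me:.mof` (4 syllables):
  Weights: 1 gra L, 2 prup H, 3 me: L, 4 mof H.
  Heavy syllables in the domain: 2, 4. The rightmost is syllable 4 (mof).
  → primary stress on syllable 4.
Suffixed `gra.prup.me:.mof.sed.tek` (6 syllables):
  Weights: 1 gra L, 2 prup H, 3 me: L, 4 mof H, 5 sed H, 6 tek H.
  Heavy syllables in the domain: 2, 4, 5, 6. The rightmost is syllable 6 (tek).
  → primary stress on syllable 6.

yes: 4→6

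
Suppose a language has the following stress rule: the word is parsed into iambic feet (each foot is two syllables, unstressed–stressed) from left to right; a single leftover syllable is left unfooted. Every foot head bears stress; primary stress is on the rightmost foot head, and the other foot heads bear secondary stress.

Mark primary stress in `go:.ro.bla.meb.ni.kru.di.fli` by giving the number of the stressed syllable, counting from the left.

8

Parse left to right into iambic (σˈσ) feet: (go:.ˈro) (bla.ˈmeb) (ni.ˈkru) (di.ˈfli).
Foot heads (stressed positions): 2, 4, 6, 8.
End Rule Rightmost: primary stress on the rightmost head = syllable 8.
Primary stress: syllable 8 → go:.ro.bla.meb.ni.kru.di.ˈfli.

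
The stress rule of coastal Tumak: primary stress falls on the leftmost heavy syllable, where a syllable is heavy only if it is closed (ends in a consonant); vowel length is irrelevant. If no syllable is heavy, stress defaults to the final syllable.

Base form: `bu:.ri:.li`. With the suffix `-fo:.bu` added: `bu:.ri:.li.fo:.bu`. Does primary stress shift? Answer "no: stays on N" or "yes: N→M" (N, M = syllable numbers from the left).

Base `bu:.ri:.li` (3 syllables):
  Weights: 1 bu: L, 2 ri: L, 3 li L.
  No heavy syllable in the domain; default to the final syllable = syllable 3.
  → primary stress on syllable 3.
Suffixed `bu:.ri:.li.fo:.bu` (5 syllables):
  Weights: 1 bu: L, 2 ri: L, 3 li L, 4 fo: L, 5 bu L.
  No heavy syllable in the domain; default to the final syllable = syllable 5.
  → primary stress on syllable 5.

yes: 3→5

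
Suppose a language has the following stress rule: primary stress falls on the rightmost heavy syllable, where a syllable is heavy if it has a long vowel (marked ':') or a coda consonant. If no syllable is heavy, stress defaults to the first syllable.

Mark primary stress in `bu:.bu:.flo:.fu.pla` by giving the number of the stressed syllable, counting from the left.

Weights: 1 bu: H, 2 bu: H, 3 flo: H, 4 fu L, 5 pla L.
Heavy syllables in the domain: 1, 2, 3. The rightmost is syllable 3 (flo:).
Primary stress: syllable 3 → bu:.bu:.ˈflo:.fu.pla.

3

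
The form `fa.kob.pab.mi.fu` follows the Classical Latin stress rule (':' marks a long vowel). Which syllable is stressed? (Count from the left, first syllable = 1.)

Classical Latin: stress the penult if heavy (long vowel or closed), else the antepenult.
Weights: 3 pab H, 4 mi L, 5 fu L.
The penult (syllable 4, mi) is light, so stress falls on the antepenult (syllable 3, pab).
Stress on syllable 3: fa.kob.ˈpab.mi.fu.

3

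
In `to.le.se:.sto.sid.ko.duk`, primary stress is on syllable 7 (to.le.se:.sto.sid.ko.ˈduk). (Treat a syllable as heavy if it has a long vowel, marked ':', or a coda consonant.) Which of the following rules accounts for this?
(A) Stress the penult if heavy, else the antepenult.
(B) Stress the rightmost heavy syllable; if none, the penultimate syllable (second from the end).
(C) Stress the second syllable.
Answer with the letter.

Rule A → syllable 5 (observed: 7).
Rule B → syllable 7 ✓.
Rule C → syllable 2 (observed: 7).

B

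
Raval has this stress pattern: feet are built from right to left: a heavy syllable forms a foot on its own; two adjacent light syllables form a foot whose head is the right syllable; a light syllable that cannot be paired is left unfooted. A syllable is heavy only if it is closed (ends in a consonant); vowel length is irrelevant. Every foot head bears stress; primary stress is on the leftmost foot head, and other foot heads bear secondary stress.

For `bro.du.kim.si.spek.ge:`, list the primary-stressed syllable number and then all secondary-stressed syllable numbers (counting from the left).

primary 2, secondary 3, 5

Weights: 1 bro L, 2 du L, 3 kim H, 4 si L, 5 spek H, 6 ge: L.
Parse right to left (heavy = foot alone; LL = one foot; stranded L unfooted): (bro.ˈdu) (ˈkim) si (ˈspek) ge:.
Foot heads: 2, 3, 5.
Primary stress on the leftmost head = syllable 2.
Secondary stress on 3, 5: bro.ˈdu.ˌkim.si.ˌspek.ge:.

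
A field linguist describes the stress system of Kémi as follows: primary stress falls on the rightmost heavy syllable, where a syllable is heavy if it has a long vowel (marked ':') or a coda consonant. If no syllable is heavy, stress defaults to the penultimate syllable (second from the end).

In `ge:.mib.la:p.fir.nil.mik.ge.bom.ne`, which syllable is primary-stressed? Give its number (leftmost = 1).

8

Weights: 1 ge: H, 2 mib H, 3 la:p H, 4 fir H, 5 nil H, 6 mik H, 7 ge L, 8 bom H, 9 ne L.
Heavy syllables in the domain: 1, 2, 3, 4, 5, 6, 8. The rightmost is syllable 8 (bom).
Primary stress: syllable 8 → ge:.mib.la:p.fir.nil.mik.ge.ˈbom.ne.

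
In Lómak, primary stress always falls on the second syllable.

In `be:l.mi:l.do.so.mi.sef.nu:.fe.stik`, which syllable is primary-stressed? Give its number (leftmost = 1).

The word has 9 syllables; the second syllable is syllable 2 (mi:l).
Primary stress: syllable 2 → be:l.ˈmi:l.do.so.mi.sef.nu:.fe.stik.

2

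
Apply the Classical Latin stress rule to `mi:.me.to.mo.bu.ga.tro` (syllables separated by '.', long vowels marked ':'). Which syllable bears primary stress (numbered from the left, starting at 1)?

Classical Latin: stress the penult if heavy (long vowel or closed), else the antepenult.
Weights: 5 bu L, 6 ga L, 7 tro L.
The penult (syllable 6, ga) is light, so stress falls on the antepenult (syllable 5, bu).
Stress on syllable 5: mi:.me.to.mo.ˈbu.ga.tro.

5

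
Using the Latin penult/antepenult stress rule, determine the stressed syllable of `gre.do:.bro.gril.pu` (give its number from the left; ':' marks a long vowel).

Classical Latin: stress the penult if heavy (long vowel or closed), else the antepenult.
Weights: 3 bro L, 4 gril H, 5 pu L.
The penult (syllable 4, gril) is heavy, so it takes stress.
Stress on syllable 4: gre.do:.bro.ˈgril.pu.

4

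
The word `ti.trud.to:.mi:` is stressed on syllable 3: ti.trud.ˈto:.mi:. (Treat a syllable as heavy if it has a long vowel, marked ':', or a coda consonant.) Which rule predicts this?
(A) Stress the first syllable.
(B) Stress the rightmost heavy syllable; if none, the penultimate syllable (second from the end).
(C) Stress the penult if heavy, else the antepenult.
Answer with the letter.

C

Rule A → syllable 1 (observed: 3).
Rule B → syllable 4 (observed: 3).
Rule C → syllable 3 ✓.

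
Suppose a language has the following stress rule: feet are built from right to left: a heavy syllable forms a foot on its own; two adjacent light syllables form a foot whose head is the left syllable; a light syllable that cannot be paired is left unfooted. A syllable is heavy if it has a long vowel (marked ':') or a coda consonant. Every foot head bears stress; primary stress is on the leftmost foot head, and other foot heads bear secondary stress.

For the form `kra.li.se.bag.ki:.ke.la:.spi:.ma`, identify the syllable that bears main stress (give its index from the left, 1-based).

2

Weights: 1 kra L, 2 li L, 3 se L, 4 bag H, 5 ki: H, 6 ke L, 7 la: H, 8 spi: H, 9 ma L.
Parse right to left (heavy = foot alone; LL = one foot; stranded L unfooted): kra (ˈli.se) (ˈbag) (ˈki:) ke (ˈla:) (ˈspi:) ma.
Foot heads: 2, 4, 5, 7, 8.
Primary stress on the leftmost head = syllable 2.
Primary stress: syllable 2 → kra.ˈli.se.bag.ki:.ke.la:.spi:.ma.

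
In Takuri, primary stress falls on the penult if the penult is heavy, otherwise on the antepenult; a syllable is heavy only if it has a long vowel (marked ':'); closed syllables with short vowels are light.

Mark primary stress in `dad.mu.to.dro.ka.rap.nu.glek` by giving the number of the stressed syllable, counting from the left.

Weights: 6 rap L, 7 nu L, 8 glek L.
The penult (syllable 7, nu) is light, so stress falls on the antepenult (syllable 6, rap).
Primary stress: syllable 6 → dad.mu.to.dro.ka.ˈrap.nu.glek.

6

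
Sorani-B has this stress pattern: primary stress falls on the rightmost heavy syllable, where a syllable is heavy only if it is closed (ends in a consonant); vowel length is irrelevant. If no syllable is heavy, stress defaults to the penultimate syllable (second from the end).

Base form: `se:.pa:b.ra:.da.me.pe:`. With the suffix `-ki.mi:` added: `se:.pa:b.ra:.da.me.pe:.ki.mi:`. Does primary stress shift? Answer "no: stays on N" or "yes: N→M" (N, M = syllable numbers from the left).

Base `se:.pa:b.ra:.da.me.pe:` (6 syllables):
  Weights: 1 se: L, 2 pa:b H, 3 ra: L, 4 da L, 5 me L, 6 pe: L.
  Heavy syllables in the domain: 2. The rightmost is syllable 2 (pa:b).
  → primary stress on syllable 2.
Suffixed `se:.pa:b.ra:.da.me.pe:.ki.mi:` (8 syllables):
  Weights: 1 se: L, 2 pa:b H, 3 ra: L, 4 da L, 5 me L, 6 pe: L, 7 ki L, 8 mi: L.
  Heavy syllables in the domain: 2. The rightmost is syllable 2 (pa:b).
  → primary stress on syllable 2.

no: stays on 2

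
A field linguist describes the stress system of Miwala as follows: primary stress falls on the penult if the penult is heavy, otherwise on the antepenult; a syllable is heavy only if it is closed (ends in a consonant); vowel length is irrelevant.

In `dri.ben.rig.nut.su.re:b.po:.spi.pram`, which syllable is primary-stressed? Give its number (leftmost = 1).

Weights: 7 po: L, 8 spi L, 9 pram H.
The penult (syllable 8, spi) is light, so stress falls on the antepenult (syllable 7, po:).
Primary stress: syllable 7 → dri.ben.rig.nut.su.re:b.ˈpo:.spi.pram.

7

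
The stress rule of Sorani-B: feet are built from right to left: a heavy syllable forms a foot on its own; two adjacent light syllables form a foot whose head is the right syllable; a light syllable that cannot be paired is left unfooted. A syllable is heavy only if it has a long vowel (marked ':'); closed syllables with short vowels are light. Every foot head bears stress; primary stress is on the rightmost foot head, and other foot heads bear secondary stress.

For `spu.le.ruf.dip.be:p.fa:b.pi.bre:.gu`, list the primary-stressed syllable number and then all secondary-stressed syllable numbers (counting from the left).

Weights: 1 spu L, 2 le L, 3 ruf L, 4 dip L, 5 be:p H, 6 fa:b H, 7 pi L, 8 bre: H, 9 gu L.
Parse right to left (heavy = foot alone; LL = one foot; stranded L unfooted): (spu.ˈle) (ruf.ˈdip) (ˈbe:p) (ˈfa:b) pi (ˈbre:) gu.
Foot heads: 2, 4, 5, 6, 8.
Primary stress on the rightmost head = syllable 8.
Secondary stress on 2, 4, 5, 6: spu.ˌle.ruf.ˌdip.ˌbe:p.ˌfa:b.pi.ˈbre:.gu.

primary 8, secondary 2, 4, 5, 6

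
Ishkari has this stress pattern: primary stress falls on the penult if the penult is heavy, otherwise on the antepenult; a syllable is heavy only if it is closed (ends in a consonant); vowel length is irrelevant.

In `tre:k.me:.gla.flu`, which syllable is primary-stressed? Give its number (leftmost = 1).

2

Weights: 2 me: L, 3 gla L, 4 flu L.
The penult (syllable 3, gla) is light, so stress falls on the antepenult (syllable 2, me:).
Primary stress: syllable 2 → tre:k.ˈme:.gla.flu.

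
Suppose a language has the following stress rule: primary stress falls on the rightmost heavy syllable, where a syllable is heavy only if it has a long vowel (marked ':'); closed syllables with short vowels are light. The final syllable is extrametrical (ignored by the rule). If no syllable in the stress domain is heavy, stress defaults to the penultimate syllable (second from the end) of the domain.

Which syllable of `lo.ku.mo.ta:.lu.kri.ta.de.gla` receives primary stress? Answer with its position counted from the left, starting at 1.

The final syllable (9, gla) is extrametrical; the stress domain is syllables 1–8.
Weights: 1 lo L, 2 ku L, 3 mo L, 4 ta: H, 5 lu L, 6 kri L, 7 ta L, 8 de L.
Heavy syllables in the domain: 4. The rightmost is syllable 4 (ta:).
Primary stress: syllable 4 → lo.ku.mo.ˈta:.lu.kri.ta.de.gla.

4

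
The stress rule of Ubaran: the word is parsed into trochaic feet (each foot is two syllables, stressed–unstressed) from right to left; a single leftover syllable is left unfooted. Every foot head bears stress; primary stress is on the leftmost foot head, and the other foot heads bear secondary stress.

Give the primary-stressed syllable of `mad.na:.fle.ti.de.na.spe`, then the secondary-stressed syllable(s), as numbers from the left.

Parse right to left into trochaic (ˈσσ) feet: mad (ˈna:.fle) (ˈti.de) (ˈna.spe). Syllable 1 is left unfooted.
Foot heads (stressed positions): 2, 4, 6.
End Rule Leftmost: primary stress on the leftmost head = syllable 2.
Secondary stress on 4, 6: mad.ˈna:.fle.ˌti.de.ˌna.spe.

primary 2, secondary 4, 6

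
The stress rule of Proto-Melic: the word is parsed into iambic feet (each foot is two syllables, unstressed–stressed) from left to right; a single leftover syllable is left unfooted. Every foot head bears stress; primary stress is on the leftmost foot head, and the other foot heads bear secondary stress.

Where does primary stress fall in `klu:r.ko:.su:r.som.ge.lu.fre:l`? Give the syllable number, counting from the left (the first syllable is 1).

Parse left to right into iambic (σˈσ) feet: (klu:r.ˈko:) (su:r.ˈsom) (ge.ˈlu) fre:l. Syllable 7 is left unfooted.
Foot heads (stressed positions): 2, 4, 6.
End Rule Leftmost: primary stress on the leftmost head = syllable 2.
Primary stress: syllable 2 → klu:r.ˈko:.su:r.som.ge.lu.fre:l.

2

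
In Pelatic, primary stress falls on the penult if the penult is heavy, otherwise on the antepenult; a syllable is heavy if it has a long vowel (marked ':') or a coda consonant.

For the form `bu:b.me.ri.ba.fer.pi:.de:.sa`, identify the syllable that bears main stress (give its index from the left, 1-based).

7

Weights: 6 pi: H, 7 de: H, 8 sa L.
The penult (syllable 7, de:) is heavy, so it takes stress.
Primary stress: syllable 7 → bu:b.me.ri.ba.fer.pi:.ˈde:.sa.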